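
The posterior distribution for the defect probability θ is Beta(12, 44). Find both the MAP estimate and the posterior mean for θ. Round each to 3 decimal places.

θ_MAP = 0.204, E[θ|data] = 0.214

Mode = (12−1)/(12+44−2) = 11/54 = 0.204.
Mean = 12/(12+44) = 12/56 = 0.214.
The posterior is right-skewed, so the mean exceeds the mode.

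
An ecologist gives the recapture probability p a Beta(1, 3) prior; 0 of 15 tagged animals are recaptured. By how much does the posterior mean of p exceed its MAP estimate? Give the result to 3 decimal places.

0.053

Posterior: Beta(1+0, 3+15) = Beta(1, 18).
Since α = 1 ≤ 1 and β > 1, the Beta density is monotone decreasing on [0,1]; the mode is at 0.
Mean = 1/(1+18) = 0.053.
Difference = 0.053 − 0.000 = 0.053.
Mean > mode: the posterior has a right tail.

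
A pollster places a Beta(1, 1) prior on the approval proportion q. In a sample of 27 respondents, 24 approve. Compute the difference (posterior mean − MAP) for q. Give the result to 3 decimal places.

-0.027

Posterior: Beta(1+24, 1+3) = Beta(25, 4).
Mode = (25−1)/(25+4−2) = 24/27 = 0.889.
Mean = 25/(25+4) = 25/29 = 0.862.
Difference = 0.862 − 0.889 = -0.027.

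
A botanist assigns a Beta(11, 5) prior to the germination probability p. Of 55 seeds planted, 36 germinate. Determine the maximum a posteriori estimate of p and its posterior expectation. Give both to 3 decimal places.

MAP = 0.667, posterior mean = 0.662

Posterior: Beta(11+36, 5+19) = Beta(47, 24).
Mode = (47−1)/(47+24−2) = 46/69 = 0.667.
Mean = 47/(47+24) = 47/71 = 0.662.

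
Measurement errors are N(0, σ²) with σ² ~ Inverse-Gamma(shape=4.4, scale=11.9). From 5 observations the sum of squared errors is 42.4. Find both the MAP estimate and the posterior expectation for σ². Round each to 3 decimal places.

Posterior: Inverse-Gamma(shape = 4.4+5/2 = 6.9, scale = 11.9+42.4/2 = 33.1).
Mode = β/(α+1) = 33.1/7.9 = 4.190.
Mean = β/(α−1) = 33.1/5.9 = 5.610.

MAP estimate = 4.190, posterior expectation = 5.610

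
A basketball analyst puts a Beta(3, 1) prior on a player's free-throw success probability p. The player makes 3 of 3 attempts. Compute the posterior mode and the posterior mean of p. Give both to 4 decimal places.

Posterior: Beta(3+3, 1+0) = Beta(6, 1).
Since β = 1 ≤ 1 and α > 1, the Beta density is monotone increasing on [0,1]; the mode is at 1.
Mean = 6/(6+1) = 0.8571.

MAP: 1.0000. Posterior mean: 0.8571.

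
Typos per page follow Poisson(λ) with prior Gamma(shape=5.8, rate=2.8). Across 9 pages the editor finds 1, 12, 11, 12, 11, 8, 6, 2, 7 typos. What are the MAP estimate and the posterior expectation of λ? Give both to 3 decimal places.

MAP = 6.339, posterior mean = 6.424

Σ counts = 70. Posterior: Gamma(shape = 5.8+70 = 75.8, rate = 2.8+9 = 11.8).
Mode = (α−1)/β = 74.8/11.8 = 6.339.
Mean = α/β = 75.8/11.8 = 6.424.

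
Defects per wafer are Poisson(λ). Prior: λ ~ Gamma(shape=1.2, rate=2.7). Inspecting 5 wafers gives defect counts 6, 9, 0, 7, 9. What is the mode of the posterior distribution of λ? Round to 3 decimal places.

Σ counts = 31. Posterior: Gamma(shape = 1.2+31 = 32.2, rate = 2.7+5 = 7.7).
Mode = (α−1)/β = 31.2/7.7 = 4.052.
Mean = α/β = 32.2/7.7 = 4.182.
This is the posterior mode — the MAP estimate.

4.052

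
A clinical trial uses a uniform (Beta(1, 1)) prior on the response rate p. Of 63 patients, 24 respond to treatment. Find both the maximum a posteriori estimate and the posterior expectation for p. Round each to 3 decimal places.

maximum a posteriori estimate = 0.381, posterior expectation = 0.385

Posterior: Beta(1+24, 1+39) = Beta(25, 40).
Mode = (25−1)/(25+40−2) = 24/63 = 0.381.
Mean = 25/(25+40) = 25/65 = 0.385.
The mean is pulled above the mode by the posterior's right skew.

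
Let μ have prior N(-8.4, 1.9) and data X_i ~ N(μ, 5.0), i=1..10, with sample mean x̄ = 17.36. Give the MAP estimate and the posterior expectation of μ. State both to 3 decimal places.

Posterior for μ is Normal. Precision-weighted mean: (1/1.9·-8.4 + 10/5.0·17.36) / (1/1.9 + 10/5.0) = 11.993.
A Normal posterior is symmetric, so mode = mean.

MAP = 11.993, posterior mean = 11.993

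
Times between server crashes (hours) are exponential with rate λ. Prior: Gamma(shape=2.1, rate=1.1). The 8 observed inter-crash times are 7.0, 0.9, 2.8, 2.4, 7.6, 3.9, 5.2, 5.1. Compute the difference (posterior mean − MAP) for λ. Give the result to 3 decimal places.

0.028

Σ times = 34.9. Posterior: Gamma(shape = 2.1+8 = 10.1, rate = 1.1+34.9 = 36.0).
Mode = (α−1)/β = 9.1/36.0 = 0.253.
Mean = α/β = 10.1/36.0 = 0.281.
Difference = 0.281 − 0.253 = 0.028.
The posterior is right-skewed, so the mean exceeds the mode.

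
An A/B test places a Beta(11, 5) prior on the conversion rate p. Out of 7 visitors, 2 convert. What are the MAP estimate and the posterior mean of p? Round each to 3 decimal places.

MAP = 0.571, posterior mean = 0.565

Posterior: Beta(11+2, 5+5) = Beta(13, 10).
Mode = (13−1)/(13+10−2) = 12/21 = 0.571.
Mean = 13/(13+10) = 13/23 = 0.565.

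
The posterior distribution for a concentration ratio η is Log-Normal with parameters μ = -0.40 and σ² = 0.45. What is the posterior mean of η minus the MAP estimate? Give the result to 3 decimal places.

0.412

Mode = exp(μ − σ²) = exp(-0.85) = 0.427.
Mean = exp(μ + σ²/2) = exp(-0.175) = 0.839.
Difference = 0.839 − 0.427 = 0.412.
Right-skewed posterior ⇒ mode < mean.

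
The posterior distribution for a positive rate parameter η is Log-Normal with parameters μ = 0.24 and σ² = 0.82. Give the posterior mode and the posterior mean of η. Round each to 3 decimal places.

Mode = exp(μ − σ²) = exp(-0.58) = 0.560.
Mean = exp(μ + σ²/2) = exp(0.650) = 1.916.
Right-skewed posterior ⇒ mode < mean.

MAP: 0.560. Posterior mean: 1.916.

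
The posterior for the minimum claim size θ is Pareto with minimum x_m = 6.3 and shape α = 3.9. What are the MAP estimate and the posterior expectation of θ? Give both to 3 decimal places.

MAP estimate = 6.300, posterior expectation = 8.472

The Pareto density is strictly decreasing on [x_m, ∞), so the mode is x_m = 6.300.
Mean = α·x_m/(α−1) = 3.9·6.3/2.9 = 8.472.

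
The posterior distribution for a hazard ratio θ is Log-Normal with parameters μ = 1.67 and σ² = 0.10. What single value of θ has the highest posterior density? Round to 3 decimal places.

4.807

Mode = exp(μ − σ²) = exp(1.57) = 4.807.
Mean = exp(μ + σ²/2) = exp(1.720) = 5.585.
This is the posterior mode — the MAP estimate.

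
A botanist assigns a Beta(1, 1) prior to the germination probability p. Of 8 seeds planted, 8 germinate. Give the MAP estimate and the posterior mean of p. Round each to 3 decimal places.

p_MAP = 1.000, E[p|data] = 0.900

Posterior: Beta(1+8, 1+0) = Beta(9, 1).
Since β = 1 ≤ 1 and α > 1, the Beta density is monotone increasing on [0,1]; the mode is at 1.
Mean = 9/(9+1) = 0.900.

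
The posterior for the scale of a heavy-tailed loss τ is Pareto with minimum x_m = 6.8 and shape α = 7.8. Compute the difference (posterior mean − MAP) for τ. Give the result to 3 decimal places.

1.000

The Pareto density is strictly decreasing on [x_m, ∞), so the mode is x_m = 6.800.
Mean = α·x_m/(α−1) = 7.8·6.8/6.8 = 7.800.
Difference = 7.800 − 6.800 = 1.000.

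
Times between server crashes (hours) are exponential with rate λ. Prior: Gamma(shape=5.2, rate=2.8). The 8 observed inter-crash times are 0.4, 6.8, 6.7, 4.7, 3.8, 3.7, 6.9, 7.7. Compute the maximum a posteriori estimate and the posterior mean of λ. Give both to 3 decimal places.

Σ times = 40.7. Posterior: Gamma(shape = 5.2+8 = 13.2, rate = 2.8+40.7 = 43.5).
Mode = (α−1)/β = 12.2/43.5 = 0.280.
Mean = α/β = 13.2/43.5 = 0.303.

MAP: 0.280. Posterior mean: 0.303.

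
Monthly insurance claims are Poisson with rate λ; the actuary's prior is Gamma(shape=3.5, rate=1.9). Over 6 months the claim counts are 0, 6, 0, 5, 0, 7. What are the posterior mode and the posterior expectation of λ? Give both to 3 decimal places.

Σ counts = 18. Posterior: Gamma(shape = 3.5+18 = 21.5, rate = 1.9+6 = 7.9).
Mode = (α−1)/β = 20.5/7.9 = 2.595.
Mean = α/β = 21.5/7.9 = 2.722.

λ_MAP = 2.595, E[λ|data] = 2.722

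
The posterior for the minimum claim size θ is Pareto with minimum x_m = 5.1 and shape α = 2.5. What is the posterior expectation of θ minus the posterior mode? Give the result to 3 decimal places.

3.400

The Pareto density is strictly decreasing on [x_m, ∞), so the mode is x_m = 5.100.
Mean = α·x_m/(α−1) = 2.5·5.1/1.5 = 8.500.
Difference = 8.500 − 5.100 = 3.400.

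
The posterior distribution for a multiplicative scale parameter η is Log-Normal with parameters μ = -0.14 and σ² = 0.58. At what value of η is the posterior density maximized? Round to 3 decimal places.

Mode = exp(μ − σ²) = exp(-0.72) = 0.487.
Mean = exp(μ + σ²/2) = exp(0.150) = 1.162.
This is the posterior mode — the MAP estimate.

0.487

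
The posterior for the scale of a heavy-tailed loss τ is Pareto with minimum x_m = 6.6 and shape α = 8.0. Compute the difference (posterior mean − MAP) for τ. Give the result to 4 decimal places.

The Pareto density is strictly decreasing on [x_m, ∞), so the mode is x_m = 6.6000.
Mean = α·x_m/(α−1) = 8.0·6.6/7.0 = 7.5429.
Difference = 7.5429 − 6.6000 = 0.9429.
Right-skewed posterior ⇒ mode < mean.

0.9429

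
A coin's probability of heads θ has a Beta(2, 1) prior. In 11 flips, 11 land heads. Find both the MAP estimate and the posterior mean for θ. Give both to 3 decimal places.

Posterior: Beta(2+11, 1+0) = Beta(13, 1).
Since β = 1 ≤ 1 and α > 1, the Beta density is monotone increasing on [0,1]; the mode is at 1.
Mean = 13/(13+1) = 0.929.

θ_MAP = 1.000, E[θ|data] = 0.929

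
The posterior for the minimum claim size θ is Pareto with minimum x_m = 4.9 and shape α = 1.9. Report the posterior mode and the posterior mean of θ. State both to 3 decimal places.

posterior mode = 4.900, posterior mean = 10.344

The Pareto density is strictly decreasing on [x_m, ∞), so the mode is x_m = 4.900.
Mean = α·x_m/(α−1) = 1.9·4.9/0.9 = 10.344.
The posterior is right-skewed, so the mean exceeds the mode.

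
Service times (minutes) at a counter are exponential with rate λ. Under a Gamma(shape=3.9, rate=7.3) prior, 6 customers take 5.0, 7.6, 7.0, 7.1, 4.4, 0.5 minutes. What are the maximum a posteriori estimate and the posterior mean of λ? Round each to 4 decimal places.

Σ times = 31.6. Posterior: Gamma(shape = 3.9+6 = 9.9, rate = 7.3+31.6 = 38.9).
Mode = (α−1)/β = 8.9/38.9 = 0.2288.
Mean = α/β = 9.9/38.9 = 0.2545.
The posterior is right-skewed, so the mean exceeds the mode.

maximum a posteriori estimate = 0.2288, posterior mean = 0.2545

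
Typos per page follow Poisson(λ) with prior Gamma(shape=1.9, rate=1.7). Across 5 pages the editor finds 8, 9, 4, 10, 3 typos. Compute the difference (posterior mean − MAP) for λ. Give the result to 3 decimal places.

0.149

Σ counts = 34. Posterior: Gamma(shape = 1.9+34 = 35.9, rate = 1.7+5 = 6.7).
Mode = (α−1)/β = 34.9/6.7 = 5.209.
Mean = α/β = 35.9/6.7 = 5.358.
Difference = 5.358 − 5.209 = 0.149.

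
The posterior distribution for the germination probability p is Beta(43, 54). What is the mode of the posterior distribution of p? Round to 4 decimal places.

0.4421

Mode = (43−1)/(43+54−2) = 42/95 = 0.4421.
Mean = 43/(43+54) = 43/97 = 0.4433.
This is the posterior mode — the MAP estimate.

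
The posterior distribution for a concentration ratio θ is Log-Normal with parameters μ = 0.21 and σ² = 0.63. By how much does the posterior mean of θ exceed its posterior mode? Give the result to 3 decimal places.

1.033

Mode = exp(μ − σ²) = exp(-0.42) = 0.657.
Mean = exp(μ + σ²/2) = exp(0.525) = 1.690.
Difference = 1.690 − 0.657 = 1.033.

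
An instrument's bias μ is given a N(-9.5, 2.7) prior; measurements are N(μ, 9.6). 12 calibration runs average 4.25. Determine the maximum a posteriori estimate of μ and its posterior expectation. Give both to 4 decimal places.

Posterior for μ is Normal. Precision-weighted mean: (1/2.7·-9.5 + 12/9.6·4.25) / (1/2.7 + 12/9.6) = 1.1071.
A Normal posterior is symmetric, so mode = mean.

MAP = 1.1071, posterior mean = 1.1071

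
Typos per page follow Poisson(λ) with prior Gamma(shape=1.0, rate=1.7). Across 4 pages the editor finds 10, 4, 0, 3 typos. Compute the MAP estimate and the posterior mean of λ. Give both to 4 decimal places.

MAP: 2.9825. Posterior mean: 3.1579.

Σ counts = 17. Posterior: Gamma(shape = 1.0+17 = 18.0, rate = 1.7+4 = 5.7).
Mode = (α−1)/β = 17.0/5.7 = 2.9825.
Mean = α/β = 18.0/5.7 = 3.1579.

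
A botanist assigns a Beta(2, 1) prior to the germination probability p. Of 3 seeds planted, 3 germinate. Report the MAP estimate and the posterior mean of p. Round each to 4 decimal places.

Posterior: Beta(2+3, 1+0) = Beta(5, 1).
Since β = 1 ≤ 1 and α > 1, the Beta density is monotone increasing on [0,1]; the mode is at 1.
Mean = 5/(5+1) = 0.8333.

MAP estimate = 1.0000, posterior mean = 0.8333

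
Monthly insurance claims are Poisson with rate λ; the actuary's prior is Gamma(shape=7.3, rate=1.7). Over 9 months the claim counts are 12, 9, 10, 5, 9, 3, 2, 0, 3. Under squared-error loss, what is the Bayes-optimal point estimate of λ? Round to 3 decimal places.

5.636

Σ counts = 53. Posterior: Gamma(shape = 7.3+53 = 60.3, rate = 1.7+9 = 10.7).
Mode = (α−1)/β = 59.3/10.7 = 5.542.
Mean = α/β = 60.3/10.7 = 5.636.
Squared-error loss ⇒ the optimal estimator is the posterior mean.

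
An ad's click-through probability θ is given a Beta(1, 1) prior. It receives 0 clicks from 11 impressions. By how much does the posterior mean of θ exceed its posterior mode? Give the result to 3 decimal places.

Posterior: Beta(1+0, 1+11) = Beta(1, 12).
Since α = 1 ≤ 1 and β > 1, the Beta density is monotone decreasing on [0,1]; the mode is at 0.
Mean = 1/(1+12) = 0.077.
Difference = 0.077 − 0.000 = 0.077.
The mean is pulled above the mode by the posterior's right skew.

0.077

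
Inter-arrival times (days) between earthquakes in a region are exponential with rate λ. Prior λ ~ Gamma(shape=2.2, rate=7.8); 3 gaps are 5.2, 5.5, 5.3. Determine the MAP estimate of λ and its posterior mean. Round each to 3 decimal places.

MAP: 0.176. Posterior mean: 0.218.

Σ times = 16.0. Posterior: Gamma(shape = 2.2+3 = 5.2, rate = 7.8+16.0 = 23.8).
Mode = (α−1)/β = 4.2/23.8 = 0.176.
Mean = α/β = 5.2/23.8 = 0.218.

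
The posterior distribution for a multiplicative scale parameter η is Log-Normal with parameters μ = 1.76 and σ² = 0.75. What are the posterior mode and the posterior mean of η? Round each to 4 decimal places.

MAP = 2.7456; posterior mean = 8.4570

Mode = exp(μ − σ²) = exp(1.01) = 2.7456.
Mean = exp(μ + σ²/2) = exp(2.135) = 8.4570.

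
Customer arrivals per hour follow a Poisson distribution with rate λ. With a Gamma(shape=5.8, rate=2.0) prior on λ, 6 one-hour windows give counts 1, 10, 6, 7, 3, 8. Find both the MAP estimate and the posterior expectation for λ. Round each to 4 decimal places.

MAP estimate = 4.9750, posterior expectation = 5.1000

Σ counts = 35. Posterior: Gamma(shape = 5.8+35 = 40.8, rate = 2.0+6 = 8.0).
Mode = (α−1)/β = 39.8/8.0 = 4.9750.
Mean = α/β = 40.8/8.0 = 5.1000.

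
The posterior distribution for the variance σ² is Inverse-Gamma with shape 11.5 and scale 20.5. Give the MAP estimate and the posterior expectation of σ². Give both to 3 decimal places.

Mode = β/(α+1) = 20.5/12.5 = 1.640.
Mean = β/(α−1) = 20.5/10.5 = 1.952.
Right-skewed posterior ⇒ mode < mean.

MAP = 1.640, posterior mean = 1.952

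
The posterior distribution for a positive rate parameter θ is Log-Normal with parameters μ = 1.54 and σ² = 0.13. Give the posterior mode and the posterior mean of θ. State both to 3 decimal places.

Mode = exp(μ − σ²) = exp(1.41) = 4.096.
Mean = exp(μ + σ²/2) = exp(1.605) = 4.978.
The mean is pulled above the mode by the posterior's right skew.

MAP = 4.096, posterior mean = 4.978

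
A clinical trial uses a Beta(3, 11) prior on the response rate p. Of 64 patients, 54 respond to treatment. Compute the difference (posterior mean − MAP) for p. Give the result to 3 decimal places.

Posterior: Beta(3+54, 11+10) = Beta(57, 21).
Mode = (57−1)/(57+21−2) = 56/76 = 0.737.
Mean = 57/(57+21) = 57/78 = 0.731.
Difference = 0.731 − 0.737 = -0.006.
The posterior is left-skewed, so the mode exceeds the mean.

-0.006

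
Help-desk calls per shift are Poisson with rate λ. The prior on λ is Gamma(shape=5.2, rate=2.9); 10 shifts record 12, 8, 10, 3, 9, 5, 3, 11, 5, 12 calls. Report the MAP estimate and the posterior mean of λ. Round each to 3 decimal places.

Σ counts = 78. Posterior: Gamma(shape = 5.2+78 = 83.2, rate = 2.9+10 = 12.9).
Mode = (α−1)/β = 82.2/12.9 = 6.372.
Mean = α/β = 83.2/12.9 = 6.450.
The posterior is right-skewed, so the mean exceeds the mode.

λ_MAP = 6.372, E[λ|data] = 6.450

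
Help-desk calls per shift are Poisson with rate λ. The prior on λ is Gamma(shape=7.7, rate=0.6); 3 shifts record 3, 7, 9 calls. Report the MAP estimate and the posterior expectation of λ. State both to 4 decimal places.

Σ counts = 19. Posterior: Gamma(shape = 7.7+19 = 26.7, rate = 0.6+3 = 3.6).
Mode = (α−1)/β = 25.7/3.6 = 7.1389.
Mean = α/β = 26.7/3.6 = 7.4167.

MAP estimate = 7.1389, posterior expectation = 7.4167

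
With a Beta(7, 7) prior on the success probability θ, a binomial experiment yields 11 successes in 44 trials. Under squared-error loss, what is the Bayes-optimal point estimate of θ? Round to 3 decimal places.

Posterior: Beta(7+11, 7+33) = Beta(18, 40).
Mode = (18−1)/(18+40−2) = 17/56 = 0.304.
Mean = 18/(18+40) = 18/58 = 0.310.
Squared-error loss ⇒ the optimal estimator is the posterior mean.

0.310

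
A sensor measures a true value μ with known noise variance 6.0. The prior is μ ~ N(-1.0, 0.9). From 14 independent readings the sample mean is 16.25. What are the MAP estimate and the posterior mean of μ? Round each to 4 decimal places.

MAP: 10.6855. Posterior mean: 10.6855.

Posterior for μ is Normal. Precision-weighted mean: (1/0.9·-1.0 + 14/6.0·16.25) / (1/0.9 + 14/6.0) = 10.6855.
A Normal posterior is symmetric, so mode = mean.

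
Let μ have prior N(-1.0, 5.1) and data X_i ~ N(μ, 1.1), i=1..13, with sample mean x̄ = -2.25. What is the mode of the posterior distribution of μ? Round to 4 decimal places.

Posterior for μ is Normal. Precision-weighted mean: (1/5.1·-1.0 + 13/1.1·-2.25) / (1/5.1 + 13/1.1) = -2.2296.
A Normal posterior is symmetric, so mode = mean.
This is the posterior mode — the MAP estimate.

-2.2296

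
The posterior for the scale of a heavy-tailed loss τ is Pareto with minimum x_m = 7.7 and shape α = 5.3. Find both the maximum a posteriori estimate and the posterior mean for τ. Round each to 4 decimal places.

MAP = 7.7000; posterior mean = 9.4907

The Pareto density is strictly decreasing on [x_m, ∞), so the mode is x_m = 7.7000.
Mean = α·x_m/(α−1) = 5.3·7.7/4.3 = 9.4907.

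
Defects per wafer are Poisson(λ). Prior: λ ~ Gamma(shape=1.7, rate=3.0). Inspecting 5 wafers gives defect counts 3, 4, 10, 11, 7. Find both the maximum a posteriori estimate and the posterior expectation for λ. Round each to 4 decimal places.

Σ counts = 35. Posterior: Gamma(shape = 1.7+35 = 36.7, rate = 3.0+5 = 8.0).
Mode = (α−1)/β = 35.7/8.0 = 4.4625.
Mean = α/β = 36.7/8.0 = 4.5875.

MAP = 4.4625, posterior mean = 4.5875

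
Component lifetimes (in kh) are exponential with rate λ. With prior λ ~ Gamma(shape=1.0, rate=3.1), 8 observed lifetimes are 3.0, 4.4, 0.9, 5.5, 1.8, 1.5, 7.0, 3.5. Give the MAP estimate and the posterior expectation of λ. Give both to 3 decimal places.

λ_MAP = 0.261, E[λ|data] = 0.293

Σ times = 27.6. Posterior: Gamma(shape = 1.0+8 = 9.0, rate = 3.1+27.6 = 30.7).
Mode = (α−1)/β = 8.0/30.7 = 0.261.
Mean = α/β = 9.0/30.7 = 0.293.
Right-skewed posterior ⇒ mode < mean.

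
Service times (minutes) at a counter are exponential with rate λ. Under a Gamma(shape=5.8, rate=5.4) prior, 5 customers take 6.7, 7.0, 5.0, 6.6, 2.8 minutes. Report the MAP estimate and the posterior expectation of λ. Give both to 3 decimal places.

λ_MAP = 0.293, E[λ|data] = 0.322

Σ times = 28.1. Posterior: Gamma(shape = 5.8+5 = 10.8, rate = 5.4+28.1 = 33.5).
Mode = (α−1)/β = 9.8/33.5 = 0.293.
Mean = α/β = 10.8/33.5 = 0.322.
Mean > mode: the posterior has a right tail.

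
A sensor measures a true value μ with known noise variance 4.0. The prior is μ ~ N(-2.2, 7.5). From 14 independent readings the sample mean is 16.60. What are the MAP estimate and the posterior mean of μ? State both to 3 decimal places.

Posterior for μ is Normal. Precision-weighted mean: (1/7.5·-2.2 + 14/4.0·16.60) / (1/7.5 + 14/4.0) = 15.910.
A Normal posterior is symmetric, so mode = mean.

MAP = 15.910; posterior mean = 15.910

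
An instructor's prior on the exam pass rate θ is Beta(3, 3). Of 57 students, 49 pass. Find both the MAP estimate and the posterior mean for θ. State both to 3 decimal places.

θ_MAP = 0.836, E[θ|data] = 0.825

Posterior: Beta(3+49, 3+8) = Beta(52, 11).
Mode = (52−1)/(52+11−2) = 51/61 = 0.836.
Mean = 52/(52+11) = 52/63 = 0.825.
Left-skewed posterior ⇒ mean < mode.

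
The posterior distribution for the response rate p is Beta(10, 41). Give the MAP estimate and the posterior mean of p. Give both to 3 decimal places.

Mode = (10−1)/(10+41−2) = 9/49 = 0.184.
Mean = 10/(10+41) = 10/51 = 0.196.
The posterior is right-skewed, so the mean exceeds the mode.

MAP estimate = 0.184, posterior mean = 0.196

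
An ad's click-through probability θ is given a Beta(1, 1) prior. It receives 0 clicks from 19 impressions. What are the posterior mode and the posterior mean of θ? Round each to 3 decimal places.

θ_MAP = 0.000, E[θ|data] = 0.048

Posterior: Beta(1+0, 1+19) = Beta(1, 20).
Since α = 1 ≤ 1 and β > 1, the Beta density is monotone decreasing on [0,1]; the mode is at 0.
Mean = 1/(1+20) = 0.048.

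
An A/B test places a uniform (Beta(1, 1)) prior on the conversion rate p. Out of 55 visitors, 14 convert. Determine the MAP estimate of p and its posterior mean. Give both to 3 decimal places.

Posterior: Beta(1+14, 1+41) = Beta(15, 42).
Mode = (15−1)/(15+42−2) = 14/55 = 0.255.
With a flat prior the MAP equals the MLE, 14/55.
Mean = 15/(15+42) = 15/57 = 0.263.
The mean is pulled above the mode by the posterior's right skew.

MAP = 0.255, posterior mean = 0.263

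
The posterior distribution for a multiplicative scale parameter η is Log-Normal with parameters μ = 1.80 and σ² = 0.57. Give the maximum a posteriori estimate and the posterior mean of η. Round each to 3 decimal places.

Mode = exp(μ − σ²) = exp(1.23) = 3.421.
Mean = exp(μ + σ²/2) = exp(2.085) = 8.045.
The mean is pulled above the mode by the posterior's right skew.

MAP = 3.421; posterior mean = 8.045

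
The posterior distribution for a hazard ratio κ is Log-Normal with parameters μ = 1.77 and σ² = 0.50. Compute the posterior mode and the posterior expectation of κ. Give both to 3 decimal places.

Mode = exp(μ − σ²) = exp(1.27) = 3.561.
Mean = exp(μ + σ²/2) = exp(2.020) = 7.538.

κ_MAP = 3.561, E[κ|data] = 7.538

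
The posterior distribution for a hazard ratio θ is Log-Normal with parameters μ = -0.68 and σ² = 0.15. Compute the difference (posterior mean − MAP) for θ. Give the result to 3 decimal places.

Mode = exp(μ − σ²) = exp(-0.83) = 0.436.
Mean = exp(μ + σ²/2) = exp(-0.605) = 0.546.
Difference = 0.546 − 0.436 = 0.110.
The posterior is right-skewed, so the mean exceeds the mode.

0.110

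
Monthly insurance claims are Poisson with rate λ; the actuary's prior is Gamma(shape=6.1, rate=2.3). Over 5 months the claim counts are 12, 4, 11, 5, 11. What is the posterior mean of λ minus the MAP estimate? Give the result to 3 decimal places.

0.137

Σ counts = 43. Posterior: Gamma(shape = 6.1+43 = 49.1, rate = 2.3+5 = 7.3).
Mode = (α−1)/β = 48.1/7.3 = 6.589.
Mean = α/β = 49.1/7.3 = 6.726.
Difference = 6.726 − 6.589 = 0.137.
Right-skewed posterior ⇒ mode < mean.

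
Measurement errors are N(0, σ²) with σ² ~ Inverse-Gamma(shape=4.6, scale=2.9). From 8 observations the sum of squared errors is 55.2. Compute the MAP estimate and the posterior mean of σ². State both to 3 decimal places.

Posterior: Inverse-Gamma(shape = 4.6+8/2 = 8.6, scale = 2.9+55.2/2 = 30.5).
Mode = β/(α+1) = 30.5/9.6 = 3.177.
Mean = β/(α−1) = 30.5/7.6 = 4.013.
The mean is pulled above the mode by the posterior's right skew.

MAP = 3.177; posterior mean = 4.013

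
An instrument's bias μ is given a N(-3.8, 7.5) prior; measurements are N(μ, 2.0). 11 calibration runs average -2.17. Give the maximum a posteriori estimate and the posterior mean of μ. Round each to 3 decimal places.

MAP: -2.209. Posterior mean: -2.209.

Posterior for μ is Normal. Precision-weighted mean: (1/7.5·-3.8 + 11/2.0·-2.17) / (1/7.5 + 11/2.0) = -2.209.
A Normal posterior is symmetric, so mode = mean.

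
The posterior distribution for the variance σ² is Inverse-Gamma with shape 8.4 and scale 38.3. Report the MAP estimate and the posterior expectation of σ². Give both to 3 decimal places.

MAP = 4.074, posterior mean = 5.176

Mode = β/(α+1) = 38.3/9.4 = 4.074.
Mean = β/(α−1) = 38.3/7.4 = 5.176.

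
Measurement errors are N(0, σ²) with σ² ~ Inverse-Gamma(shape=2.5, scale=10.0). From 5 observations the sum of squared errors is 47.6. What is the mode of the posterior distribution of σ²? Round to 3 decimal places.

5.633

Posterior: Inverse-Gamma(shape = 2.5+5/2 = 5.0, scale = 10.0+47.6/2 = 33.8).
Mode = β/(α+1) = 33.8/6.0 = 5.633.
Mean = β/(α−1) = 33.8/4.0 = 8.450.
This is the posterior mode — the MAP estimate.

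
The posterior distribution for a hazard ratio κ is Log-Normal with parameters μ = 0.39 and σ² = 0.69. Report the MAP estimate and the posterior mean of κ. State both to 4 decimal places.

Mode = exp(μ − σ²) = exp(-0.30) = 0.7408.
Mean = exp(μ + σ²/2) = exp(0.735) = 2.0855.

MAP = 0.7408; posterior mean = 2.0855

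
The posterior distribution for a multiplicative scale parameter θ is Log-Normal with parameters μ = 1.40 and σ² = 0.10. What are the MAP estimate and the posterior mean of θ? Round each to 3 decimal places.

MAP estimate = 3.669, posterior mean = 4.263

Mode = exp(μ − σ²) = exp(1.30) = 3.669.
Mean = exp(μ + σ²/2) = exp(1.450) = 4.263.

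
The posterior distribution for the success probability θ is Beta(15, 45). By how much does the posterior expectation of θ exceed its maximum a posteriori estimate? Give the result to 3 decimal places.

0.009

Mode = (15−1)/(15+45−2) = 14/58 = 0.241.
Mean = 15/(15+45) = 15/60 = 0.250.
Difference = 0.250 − 0.241 = 0.009.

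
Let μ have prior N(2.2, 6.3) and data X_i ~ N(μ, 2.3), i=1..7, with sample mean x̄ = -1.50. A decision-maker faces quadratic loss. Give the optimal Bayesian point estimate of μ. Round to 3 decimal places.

Posterior for μ is Normal. Precision-weighted mean: (1/6.3·2.2 + 7/2.3·-1.50) / (1/6.3 + 7/2.3) = -1.317.
A Normal posterior is symmetric, so mode = mean.
Quadratic loss ⇒ the optimal estimator is the posterior mean.

-1.317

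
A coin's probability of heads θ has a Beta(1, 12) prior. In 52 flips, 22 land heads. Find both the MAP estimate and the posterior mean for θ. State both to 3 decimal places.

Posterior: Beta(1+22, 12+30) = Beta(23, 42).
Mode = (23−1)/(23+42−2) = 22/63 = 0.349.
Mean = 23/(23+42) = 23/65 = 0.354.

θ_MAP = 0.349, E[θ|data] = 0.354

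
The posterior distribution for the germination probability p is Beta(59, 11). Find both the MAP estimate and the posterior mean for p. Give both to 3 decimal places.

MAP = 0.853, posterior mean = 0.843

Mode = (59−1)/(59+11−2) = 58/68 = 0.853.
Mean = 59/(59+11) = 59/70 = 0.843.
The mean is pulled below the mode by the posterior's left skew.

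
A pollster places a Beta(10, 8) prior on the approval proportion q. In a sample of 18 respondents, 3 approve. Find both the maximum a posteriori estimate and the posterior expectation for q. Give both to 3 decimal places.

Posterior: Beta(10+3, 8+15) = Beta(13, 23).
Mode = (13−1)/(13+23−2) = 12/34 = 0.353.
Mean = 13/(13+23) = 13/36 = 0.361.
The posterior is right-skewed, so the mean exceeds the mode.

MAP: 0.353. Posterior mean: 0.361.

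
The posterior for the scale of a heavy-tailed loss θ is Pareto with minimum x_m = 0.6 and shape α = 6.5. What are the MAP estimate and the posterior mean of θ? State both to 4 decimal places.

The Pareto density is strictly decreasing on [x_m, ∞), so the mode is x_m = 0.6000.
Mean = α·x_m/(α−1) = 6.5·0.6/5.5 = 0.7091.

MAP = 0.6000, posterior mean = 0.7091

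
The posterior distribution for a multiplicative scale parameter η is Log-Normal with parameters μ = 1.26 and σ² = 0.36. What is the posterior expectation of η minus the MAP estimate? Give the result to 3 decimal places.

Mode = exp(μ − σ²) = exp(0.90) = 2.460.
Mean = exp(μ + σ²/2) = exp(1.440) = 4.221.
Difference = 4.221 − 2.460 = 1.761.

1.761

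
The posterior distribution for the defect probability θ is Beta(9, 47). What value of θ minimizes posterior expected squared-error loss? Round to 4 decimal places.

0.1607

Mode = (9−1)/(9+47−2) = 8/54 = 0.1481.
Mean = 9/(9+47) = 9/56 = 0.1607.
Squared-error loss ⇒ the optimal estimator is the posterior mean.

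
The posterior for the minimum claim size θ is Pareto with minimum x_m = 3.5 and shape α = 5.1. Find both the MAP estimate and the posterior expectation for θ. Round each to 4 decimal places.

The Pareto density is strictly decreasing on [x_m, ∞), so the mode is x_m = 3.5000.
Mean = α·x_m/(α−1) = 5.1·3.5/4.1 = 4.3537.
The posterior is right-skewed, so the mean exceeds the mode.

MAP = 3.5000; posterior mean = 4.3537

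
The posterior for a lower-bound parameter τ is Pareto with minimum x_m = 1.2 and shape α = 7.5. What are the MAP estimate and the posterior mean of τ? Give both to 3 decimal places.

The Pareto density is strictly decreasing on [x_m, ∞), so the mode is x_m = 1.200.
Mean = α·x_m/(α−1) = 7.5·1.2/6.5 = 1.385.

MAP = 1.200, posterior mean = 1.385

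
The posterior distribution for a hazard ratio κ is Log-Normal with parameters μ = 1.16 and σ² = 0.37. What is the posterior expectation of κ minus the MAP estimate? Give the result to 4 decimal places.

Mode = exp(μ − σ²) = exp(0.79) = 2.2034.
Mean = exp(μ + σ²/2) = exp(1.345) = 3.8382.
Difference = 3.8382 − 2.2034 = 1.6348.

1.6348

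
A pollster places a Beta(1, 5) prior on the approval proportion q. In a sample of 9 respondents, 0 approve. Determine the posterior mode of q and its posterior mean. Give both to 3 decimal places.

Posterior: Beta(1+0, 5+9) = Beta(1, 14).
Since α = 1 ≤ 1 and β > 1, the Beta density is monotone decreasing on [0,1]; the mode is at 0.
Mean = 1/(1+14) = 0.067.

MAP = 0.000, posterior mean = 0.067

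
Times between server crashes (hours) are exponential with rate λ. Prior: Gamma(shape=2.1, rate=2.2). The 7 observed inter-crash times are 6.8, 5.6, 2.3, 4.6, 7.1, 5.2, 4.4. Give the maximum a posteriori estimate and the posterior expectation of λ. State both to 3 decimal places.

Σ times = 36.0. Posterior: Gamma(shape = 2.1+7 = 9.1, rate = 2.2+36.0 = 38.2).
Mode = (α−1)/β = 8.1/38.2 = 0.212.
Mean = α/β = 9.1/38.2 = 0.238.
Right-skewed posterior ⇒ mode < mean.

MAP: 0.212. Posterior mean: 0.238.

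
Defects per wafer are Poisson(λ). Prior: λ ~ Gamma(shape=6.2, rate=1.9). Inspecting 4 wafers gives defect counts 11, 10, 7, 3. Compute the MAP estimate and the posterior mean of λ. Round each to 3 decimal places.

MAP estimate = 6.136, posterior mean = 6.305

Σ counts = 31. Posterior: Gamma(shape = 6.2+31 = 37.2, rate = 1.9+4 = 5.9).
Mode = (α−1)/β = 36.2/5.9 = 6.136.
Mean = α/β = 37.2/5.9 = 6.305.
The posterior is right-skewed, so the mean exceeds the mode.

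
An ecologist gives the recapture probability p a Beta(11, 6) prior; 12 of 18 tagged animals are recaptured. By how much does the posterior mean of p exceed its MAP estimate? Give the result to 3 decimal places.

-0.010

Posterior: Beta(11+12, 6+6) = Beta(23, 12).
Mode = (23−1)/(23+12−2) = 22/33 = 0.667.
Mean = 23/(23+12) = 23/35 = 0.657.
Difference = 0.657 − 0.667 = -0.010.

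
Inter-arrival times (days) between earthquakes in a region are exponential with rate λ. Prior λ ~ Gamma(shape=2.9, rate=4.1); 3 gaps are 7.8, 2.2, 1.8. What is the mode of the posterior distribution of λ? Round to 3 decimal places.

Σ times = 11.8. Posterior: Gamma(shape = 2.9+3 = 5.9, rate = 4.1+11.8 = 15.9).
Mode = (α−1)/β = 4.9/15.9 = 0.308.
Mean = α/β = 5.9/15.9 = 0.371.
This is the posterior mode — the MAP estimate.

0.308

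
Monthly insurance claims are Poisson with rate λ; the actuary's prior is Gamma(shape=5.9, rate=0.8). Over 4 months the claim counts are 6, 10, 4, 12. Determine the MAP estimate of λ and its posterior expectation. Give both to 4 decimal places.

Σ counts = 32. Posterior: Gamma(shape = 5.9+32 = 37.9, rate = 0.8+4 = 4.8).
Mode = (α−1)/β = 36.9/4.8 = 7.6875.
Mean = α/β = 37.9/4.8 = 7.8958.
The posterior is right-skewed, so the mean exceeds the mode.

MAP = 7.6875, posterior mean = 7.8958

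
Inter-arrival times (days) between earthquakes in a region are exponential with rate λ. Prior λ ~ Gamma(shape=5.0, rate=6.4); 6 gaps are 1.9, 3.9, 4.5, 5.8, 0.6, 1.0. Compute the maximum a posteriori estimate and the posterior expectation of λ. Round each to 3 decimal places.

maximum a posteriori estimate = 0.415, posterior expectation = 0.456

Σ times = 17.7. Posterior: Gamma(shape = 5.0+6 = 11.0, rate = 6.4+17.7 = 24.1).
Mode = (α−1)/β = 10.0/24.1 = 0.415.
Mean = α/β = 11.0/24.1 = 0.456.
The posterior is right-skewed, so the mean exceeds the mode.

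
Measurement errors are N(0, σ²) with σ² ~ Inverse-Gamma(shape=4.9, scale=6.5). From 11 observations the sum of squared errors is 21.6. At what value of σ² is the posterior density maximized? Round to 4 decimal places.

1.5175

Posterior: Inverse-Gamma(shape = 4.9+11/2 = 10.4, scale = 6.5+21.6/2 = 17.3).
Mode = β/(α+1) = 17.3/11.4 = 1.5175.
Mean = β/(α−1) = 17.3/9.4 = 1.8404.
This is the posterior mode — the MAP estimate.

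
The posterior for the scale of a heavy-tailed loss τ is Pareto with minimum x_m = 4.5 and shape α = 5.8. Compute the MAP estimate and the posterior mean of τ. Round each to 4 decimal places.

MAP = 4.5000; posterior mean = 5.4375

The Pareto density is strictly decreasing on [x_m, ∞), so the mode is x_m = 4.5000.
Mean = α·x_m/(α−1) = 5.8·4.5/4.8 = 5.4375.
The posterior is right-skewed, so the mean exceeds the mode.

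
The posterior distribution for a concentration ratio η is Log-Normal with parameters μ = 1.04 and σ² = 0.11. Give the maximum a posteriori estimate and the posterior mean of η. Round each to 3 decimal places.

η_MAP = 2.535, E[η|data] = 2.989

Mode = exp(μ − σ²) = exp(0.93) = 2.535.
Mean = exp(μ + σ²/2) = exp(1.095) = 2.989.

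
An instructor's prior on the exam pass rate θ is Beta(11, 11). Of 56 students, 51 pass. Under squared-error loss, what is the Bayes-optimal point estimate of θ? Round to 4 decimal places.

Posterior: Beta(11+51, 11+5) = Beta(62, 16).
Mode = (62−1)/(62+16−2) = 61/76 = 0.8026.
Mean = 62/(62+16) = 62/78 = 0.7949.
Squared-error loss ⇒ the optimal estimator is the posterior mean.

0.7949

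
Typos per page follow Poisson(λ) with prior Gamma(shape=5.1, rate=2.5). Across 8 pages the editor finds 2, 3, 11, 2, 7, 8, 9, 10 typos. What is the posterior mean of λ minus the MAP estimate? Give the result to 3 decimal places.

0.095

Σ counts = 52. Posterior: Gamma(shape = 5.1+52 = 57.1, rate = 2.5+8 = 10.5).
Mode = (α−1)/β = 56.1/10.5 = 5.343.
Mean = α/β = 57.1/10.5 = 5.438.
Difference = 5.438 − 5.343 = 0.095.
Mean > mode: the posterior has a right tail.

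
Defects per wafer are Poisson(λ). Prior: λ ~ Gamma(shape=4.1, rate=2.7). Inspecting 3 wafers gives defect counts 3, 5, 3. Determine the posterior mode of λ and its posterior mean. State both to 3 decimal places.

Σ counts = 11. Posterior: Gamma(shape = 4.1+11 = 15.1, rate = 2.7+3 = 5.7).
Mode = (α−1)/β = 14.1/5.7 = 2.474.
Mean = α/β = 15.1/5.7 = 2.649.

MAP = 2.474; posterior mean = 2.649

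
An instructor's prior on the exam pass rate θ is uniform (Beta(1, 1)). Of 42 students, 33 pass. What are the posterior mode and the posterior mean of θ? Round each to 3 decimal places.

MAP = 0.786; posterior mean = 0.773

Posterior: Beta(1+33, 1+9) = Beta(34, 10).
Mode = (34−1)/(34+10−2) = 33/42 = 0.786.
With a flat prior the MAP equals the MLE, 33/42.
Mean = 34/(34+10) = 34/44 = 0.773.
The mean is pulled below the mode by the posterior's left skew.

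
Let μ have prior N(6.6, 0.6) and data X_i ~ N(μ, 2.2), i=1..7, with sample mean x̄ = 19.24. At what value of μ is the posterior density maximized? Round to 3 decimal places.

Posterior for μ is Normal. Precision-weighted mean: (1/0.6·6.6 + 7/2.2·19.24) / (1/0.6 + 7/2.2) = 14.895.
A Normal posterior is symmetric, so mode = mean.
This is the posterior mode — the MAP estimate.

14.895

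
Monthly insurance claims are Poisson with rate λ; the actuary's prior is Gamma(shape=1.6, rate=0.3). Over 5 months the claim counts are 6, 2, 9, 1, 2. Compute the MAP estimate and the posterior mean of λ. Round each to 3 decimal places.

MAP = 3.887; posterior mean = 4.075

Σ counts = 20. Posterior: Gamma(shape = 1.6+20 = 21.6, rate = 0.3+5 = 5.3).
Mode = (α−1)/β = 20.6/5.3 = 3.887.
Mean = α/β = 21.6/5.3 = 4.075.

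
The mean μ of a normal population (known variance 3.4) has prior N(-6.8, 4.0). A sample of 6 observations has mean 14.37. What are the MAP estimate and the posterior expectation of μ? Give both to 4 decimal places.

Posterior for μ is Normal. Precision-weighted mean: (1/4.0·-6.8 + 6/3.4·14.37) / (1/4.0 + 6/3.4) = 11.7431.
A Normal posterior is symmetric, so mode = mean.

MAP: 11.7431. Posterior mean: 11.7431.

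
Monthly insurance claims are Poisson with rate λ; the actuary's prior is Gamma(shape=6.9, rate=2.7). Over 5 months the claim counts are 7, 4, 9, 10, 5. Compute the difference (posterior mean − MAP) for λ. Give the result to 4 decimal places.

Σ counts = 35. Posterior: Gamma(shape = 6.9+35 = 41.9, rate = 2.7+5 = 7.7).
Mode = (α−1)/β = 40.9/7.7 = 5.3117.
Mean = α/β = 41.9/7.7 = 5.4416.
Difference = 5.4416 − 5.3117 = 0.1299.

0.1299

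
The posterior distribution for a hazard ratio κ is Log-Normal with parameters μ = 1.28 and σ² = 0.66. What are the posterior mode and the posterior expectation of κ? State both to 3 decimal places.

Mode = exp(μ − σ²) = exp(0.62) = 1.859.
Mean = exp(μ + σ²/2) = exp(1.610) = 5.003.
The mean is pulled above the mode by the posterior's right skew.

κ_MAP = 1.859, E[κ|data] = 5.003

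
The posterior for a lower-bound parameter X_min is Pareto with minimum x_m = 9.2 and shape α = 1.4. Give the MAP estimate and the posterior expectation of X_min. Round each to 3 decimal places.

MAP: 9.200. Posterior mean: 32.200.

The Pareto density is strictly decreasing on [x_m, ∞), so the mode is x_m = 9.200.
Mean = α·x_m/(α−1) = 1.4·9.2/0.4 = 32.200.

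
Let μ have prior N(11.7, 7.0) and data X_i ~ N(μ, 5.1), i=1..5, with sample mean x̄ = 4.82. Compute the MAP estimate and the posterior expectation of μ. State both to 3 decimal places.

MAP = 5.695; posterior mean = 5.695

Posterior for μ is Normal. Precision-weighted mean: (1/7.0·11.7 + 5/5.1·4.82) / (1/7.0 + 5/5.1) = 5.695.
A Normal posterior is symmetric, so mode = mean.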